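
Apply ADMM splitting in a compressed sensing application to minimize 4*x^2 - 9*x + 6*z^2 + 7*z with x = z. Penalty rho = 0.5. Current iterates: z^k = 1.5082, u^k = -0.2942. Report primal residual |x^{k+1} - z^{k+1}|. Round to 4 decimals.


ADMM iteration with rho = 0.5, z^k = 1.5082, u^k = -0.2942
Step 1: x-update.
Minimize 4*x^2 - 9*x + (0.5/2)*(x - 1.5082 - 0.2942)^2
FOC: (2*4 + 0.5)*x = 9 + 0.5*(1.5082 + 0.2942)
x^{k+1} = 1.1648
Step 2: z-update.
Minimize 6*z^2 + 7*z + (0.5/2)*(1.1648 - z - 0.2942)^2
FOC: (2*6 + 0.5)*z = -7 + 0.5*(1.1648 - 0.2942)
z^{k+1} = -0.5252
Step 3: u-update.
u^{k+1} = -0.2942 + 1.1648 + 0.5252 = 1.3958
Step 4: Primal residual = |1.1648 + 0.5252| = 1.69


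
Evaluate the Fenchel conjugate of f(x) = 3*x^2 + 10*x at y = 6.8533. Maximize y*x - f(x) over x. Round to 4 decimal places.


f*(y) = sup_x {y*x - a*x^2 - b*x} = sup_x {(y-b)*x - a*x^2}
FOC: (y - b) - 2a*x = 0 => x* = (y - b)/(2a)
x* = (6.8533 - 10)/(2*3) = -0.5245
f*(6.8533) = (y-b)^2/(4a) = (6.8533 - 10)^2/(4*3)
= 9.9017/12 = 0.8251


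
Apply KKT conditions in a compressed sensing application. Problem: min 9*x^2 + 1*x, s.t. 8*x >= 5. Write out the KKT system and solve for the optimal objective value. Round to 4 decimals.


Step 1: Try lambda = 0 (constraint inactive).
x_unc = -1/(2*9) = -0.0556
Check: 8*-0.0556 = -0.4448 < 5 -- violated!
Step 2: Constraint must be active: 8*x = 5
x* = 5/8 = 0.625
lambda = (2*9*0.625 + 1)/8 = 1.5313
Step 3: Compute optimal value.
f(x*) = 9*0.625^2 + 1*0.625 = 4.1406


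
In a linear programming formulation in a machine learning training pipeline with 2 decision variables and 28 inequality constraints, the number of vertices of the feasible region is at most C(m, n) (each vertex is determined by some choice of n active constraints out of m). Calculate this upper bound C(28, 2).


Each vertex corresponds to some choice of n active constraints out of m, so the number of vertices is at most C(m, n) = m! / (n!(m-n)!).
m = 28, n = 2
Numerator: 28 * 27
Denominator: 2! = 2
C(28, 2) = 378


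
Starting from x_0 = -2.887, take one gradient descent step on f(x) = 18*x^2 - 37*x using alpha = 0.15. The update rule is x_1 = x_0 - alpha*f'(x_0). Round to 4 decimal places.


We compute the gradient at x_0 and apply the update.
f'(x) = 36*x - 37
f'(-2.887) = 36*-2.887 - 37 = -140.932
x_1 = -2.887 - 0.15*-140.932 = 18.2528


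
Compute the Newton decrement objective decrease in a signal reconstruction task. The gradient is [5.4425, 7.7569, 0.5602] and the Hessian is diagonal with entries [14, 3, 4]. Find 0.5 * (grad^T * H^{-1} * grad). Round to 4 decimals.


Step 1: H is diagonal, so H^(-1) * g = [0.3888, 2.5856, 0.1401].
Step 2: g^T H^(-1) g = sum_i g_i^2 / H_ii
  = (5.4425)^2/14 + (7.7569)^2/3 + (0.5602)^2/4
  = 2.1158 + 20.0565 + 0.0785 = 22.2507
Step 3: Objective decrease = 0.5 * g^T H^(-1) g = 11.1254


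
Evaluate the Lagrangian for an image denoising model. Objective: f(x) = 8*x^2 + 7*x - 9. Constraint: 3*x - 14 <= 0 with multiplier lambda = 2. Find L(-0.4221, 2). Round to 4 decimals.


Step 1: Evaluate f(x).
f(-0.4221) = 8*(-0.4221)^2 + 7*(-0.4221) - 9 = -10.5294
Step 2: Evaluate g(x).
g(-0.4221) = 3*-0.4221 - 14 = -15.2663
Step 3: Compute Lagrangian.
L = -10.5294 + 2*-15.2663 = -41.062


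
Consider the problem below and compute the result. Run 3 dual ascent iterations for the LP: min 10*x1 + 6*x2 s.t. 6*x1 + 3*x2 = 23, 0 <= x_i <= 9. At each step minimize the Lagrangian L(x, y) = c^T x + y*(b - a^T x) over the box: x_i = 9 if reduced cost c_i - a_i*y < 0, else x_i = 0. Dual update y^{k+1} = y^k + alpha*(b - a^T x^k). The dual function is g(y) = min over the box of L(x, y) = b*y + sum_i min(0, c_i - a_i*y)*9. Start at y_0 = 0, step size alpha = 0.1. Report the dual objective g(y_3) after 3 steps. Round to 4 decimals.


Dual ascent for LP: min 10*x1 + 6*x2, 6*x1 + 3*x2 = 23, 0 <= x_i <= 9
Step 1: y^k = 0.0, reduced costs: (10.0, 6.0)
  x^k = (0.0, 0.0), subgradient = b - a^T x = 23.0
  y^{k+1} = 0.0 + 0.1*23.0 = 2.3
Step 2: y^k = 2.3, reduced costs: (-3.8, -0.9)
  x^k = (9.0, 9.0), subgradient = b - a^T x = -58.0
  y^{k+1} = 2.3 + 0.1*-58.0 = -3.5
Step 3: y^k = -3.5, reduced costs: (31.0, 16.5)
  x^k = (0.0, 0.0), subgradient = b - a^T x = 23.0
  y^{k+1} = -3.5 + 0.1*23.0 = -1.2
Dual objective at y_3 = -1.2: reduced costs (17.2, 9.6), box minimizer x = (0.0, 0.0)
g(y_3) = b*y + (c1 - a1*y)*x1 + (c2 - a2*y)*x2 = 23*(-1.2) + 17.2*0.0 + 9.6*0.0 = -27.6 + 0.0 + 0.0 = -27.6


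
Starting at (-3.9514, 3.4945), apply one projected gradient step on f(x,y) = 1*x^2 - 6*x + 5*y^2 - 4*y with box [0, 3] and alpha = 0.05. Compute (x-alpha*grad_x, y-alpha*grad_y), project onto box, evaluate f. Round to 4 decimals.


Step 1: Compute gradient at (-3.9514, 3.4945).
grad_x = 2*1*-3.9514 - 6 = -13.9028
grad_y = 2*5*3.4945 - 4 = 30.945
Step 2: Gradient step.
x_raw = -3.9514 - 0.05*-13.9028 = -3.2563
y_raw = 3.4945 - 0.05*30.945 = 1.9473
Step 3: Project onto [0, 3].
x_proj = clip(-3.2563) = 0.0
y_proj = clip(1.9473) = 1.9473
Step 4: Evaluate f.
f(0.0, 1.9473) = 11.1699


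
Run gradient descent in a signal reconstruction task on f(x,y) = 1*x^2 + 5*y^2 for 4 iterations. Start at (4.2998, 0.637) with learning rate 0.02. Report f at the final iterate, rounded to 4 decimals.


Gradient descent on f(x,y) = 1*x^2 + 5*y^2.
Starting point: (4.2998, 0.637), alpha = 0.02
Step 1: grad_x = 2*1*4.2998 = 8.5996, grad_y = 2*5*0.637 = 6.37
  x_1 = 4.2998 - 0.02*8.5996 = 4.1278
  y_1 = 0.637 - 0.02*6.37 = 0.5096
Step 2: grad_x = 2*1*4.1278 = 8.2556, grad_y = 2*5*0.5096 = 5.096
  x_2 = 4.1278 - 0.02*8.2556 = 3.9627
  y_2 = 0.5096 - 0.02*5.096 = 0.4077
Step 3: grad_x = 2*1*3.9627 = 7.9254, grad_y = 2*5*0.4077 = 4.0768
  x_3 = 3.9627 - 0.02*7.9254 = 3.8042
  y_3 = 0.4077 - 0.02*4.0768 = 0.3261
Step 4: grad_x = 2*1*3.8042 = 7.6084, grad_y = 2*5*0.3261 = 3.2614
  x_4 = 3.8042 - 0.02*7.6084 = 3.652
  y_4 = 0.3261 - 0.02*3.2614 = 0.2609
f(3.652, 0.2609) = 1*3.652^2 + 5*0.2609^2 = 13.6776


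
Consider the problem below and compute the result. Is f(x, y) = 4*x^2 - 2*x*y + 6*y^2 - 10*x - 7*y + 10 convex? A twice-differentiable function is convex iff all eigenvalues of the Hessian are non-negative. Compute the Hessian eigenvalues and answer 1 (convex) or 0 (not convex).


The Hessian of f(x,y) = 4*x^2 - 2*x*y + 6*y^2 - 10*x - 7*y + 10 is:
H = [[8, -2], [-2, 12]]
Trace = 8 + 12 = 20
Determinant = 8*12 - (-2)^2 = 92
Discriminant = (20)^2 - 4*92 = 32.0
Eigenvalues: lambda_1 = 7.1716, lambda_2 = 12.8284
The function is convex.

1


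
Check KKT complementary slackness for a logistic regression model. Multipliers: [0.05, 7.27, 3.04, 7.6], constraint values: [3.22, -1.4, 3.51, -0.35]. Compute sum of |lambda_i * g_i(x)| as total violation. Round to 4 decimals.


KKT complementary slackness check:
lambda_1 * g_1 = 0.05 * 3.22 = 0.161
lambda_2 * g_2 = 7.27 * -1.4 = -10.178
lambda_3 * g_3 = 3.04 * 3.51 = 10.6704
lambda_4 * g_4 = 7.6 * -0.35 = -2.66
Total violation = 0.161 + 10.178 + 10.6704 + 2.66 = 23.6694


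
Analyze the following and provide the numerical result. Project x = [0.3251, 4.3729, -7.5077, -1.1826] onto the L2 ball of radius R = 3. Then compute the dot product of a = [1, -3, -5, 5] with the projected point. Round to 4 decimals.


Step 1: Compute ||x|| (intermediates to 6 decimals).
||x|| = sqrt(0.3251^2 + 4.3729^2 + (-7.5077)^2 + (-1.1826)^2) = 8.774511
Step 2: Project.
Since ||x|| > R, scale = R/||x|| = 3/8.774511 = 0.341899, proj(x) = scale * x
proj(x) = [0.111151, 1.49509, -2.566875, -0.40433]
Step 3: Dot product.
a^T * proj(x) = 1*0.111151 - 3*1.49509 - 5*(-2.566875) + 5*(-0.40433) = 6.4386


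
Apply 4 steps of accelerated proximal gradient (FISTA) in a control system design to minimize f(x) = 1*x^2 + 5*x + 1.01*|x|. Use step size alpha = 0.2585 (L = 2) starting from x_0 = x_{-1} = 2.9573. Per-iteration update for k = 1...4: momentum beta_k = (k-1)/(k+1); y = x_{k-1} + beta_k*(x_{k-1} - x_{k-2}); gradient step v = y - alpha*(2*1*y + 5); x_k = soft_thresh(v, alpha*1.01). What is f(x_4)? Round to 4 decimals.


FISTA on f(x) = 1*x^2 + 5*x + 1.01*|x|
L = 2, alpha = 0.2585
Iteration 1: beta = 0.0, y = 2.9573 + 0.0*(2.9573 - 2.9573) = 2.9573
  grad(y) = 10.9146, v = y - alpha*grad = 0.1359
  prox(v) = soft_thresh(0.1359, 0.2611) = 0.0
Iteration 2: beta = 0.3333, y = 0.0 + 0.3333*(0.0 - 2.9573) = -0.9858
  grad(y) = 3.0285, v = y - alpha*grad = -1.7686
  prox(v) = soft_thresh(-1.7686, 0.2611) = -1.5075
Iteration 3: beta = 0.5, y = -1.5075 + 0.5*(-1.5075 - 0.0) = -2.2613
  grad(y) = 0.4774, v = y - alpha*grad = -2.3847
  prox(v) = soft_thresh(-2.3847, 0.2611) = -2.1236
Iteration 4: beta = 0.6, y = -2.1236 + 0.6*(-2.1236 + 1.5075) = -2.4933
  grad(y) = 0.0134, v = y - alpha*grad = -2.4968
  prox(v) = soft_thresh(-2.4968, 0.2611) = -2.2357
f(x_4) = 1*(-2.2357)^2 + 5*(-2.2357) + 1.01*|-2.2357| = -3.9221


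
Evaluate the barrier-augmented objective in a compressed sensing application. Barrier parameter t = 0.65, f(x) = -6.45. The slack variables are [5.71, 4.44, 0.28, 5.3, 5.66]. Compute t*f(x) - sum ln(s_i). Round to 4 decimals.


Step 1: Compute log-barrier.
ln values: [1.7422, 1.4907, -1.273, 1.6677, 1.7334]
phi = -(1.7422 + 1.4907 - 1.273 + 1.6677 + 1.7334) = -5.361
Step 2: Compute augmented objective.
t*f(x) = 0.65*-6.45 = -4.1925
Total = -4.1925 - 5.361 = -9.5535


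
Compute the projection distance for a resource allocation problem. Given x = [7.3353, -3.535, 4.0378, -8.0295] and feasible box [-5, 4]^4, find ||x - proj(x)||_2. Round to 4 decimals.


Project each component onto [-5, 4].
clip(7.3353) = 4.0, clip(-3.535) = -3.535, clip(4.0378) = 4.0, clip(-8.0295) = -5.0
Projection = [4.0, -3.535, 4.0, -5.0]
Squared diffs: [11.1242, 0.0, 0.0014, 9.1779]
Distance = sqrt(20.3035) = 4.5059


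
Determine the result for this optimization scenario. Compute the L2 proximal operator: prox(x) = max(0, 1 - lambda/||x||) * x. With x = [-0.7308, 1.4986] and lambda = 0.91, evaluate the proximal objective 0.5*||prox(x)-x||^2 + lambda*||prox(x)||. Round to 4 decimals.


Step 1: Compute ||x||.
||x|| = 1.6673
Step 2: Compute scaling factor.
scale = max(0, 1 - 0.91/1.6673) = 0.4542
Step 3: prox(x) = [-0.3319, 0.6807]
||prox(x)|| = 0.7573
Step 4: Proximal objective.
0.5*||prox-x||^2 = 0.4141
lambda*||prox|| = 0.6891
Total = 1.1032


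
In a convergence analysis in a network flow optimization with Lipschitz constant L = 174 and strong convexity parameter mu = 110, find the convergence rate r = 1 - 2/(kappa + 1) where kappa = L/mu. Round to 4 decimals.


Step 1: Compute the condition number.
kappa = L/mu = 174/110 = 1.5818
Step 2: Compute the convergence rate.
r = 1 - 2/(kappa + 1) = 1 - 2*mu/(L + mu) = (L - mu)/(L + mu) = 64/284 = 0.2254


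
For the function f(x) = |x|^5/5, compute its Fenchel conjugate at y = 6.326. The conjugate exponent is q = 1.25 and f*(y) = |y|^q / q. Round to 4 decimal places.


The conjugate exponent q satisfies 1/p + 1/q = 1.
p = 5, so q = 5/(5 - 1) = 1.25
|y|^q = 6.326^1.25 = 10.0326
f*(6.326) = 10.0326 / 1.25 = 8.026


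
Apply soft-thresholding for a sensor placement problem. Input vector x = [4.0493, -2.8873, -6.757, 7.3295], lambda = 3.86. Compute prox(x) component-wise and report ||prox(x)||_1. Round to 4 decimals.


Soft-thresholding with lambda = 3.86:
prox(4.0493) = sign(4.0493)*max(|4.0493| - 3.86, 0) = 0.1893
prox(-2.8873) = sign(-2.8873)*max(|-2.8873| - 3.86, 0) = 0.0
prox(-6.757) = sign(-6.757)*max(|-6.757| - 3.86, 0) = -2.897
prox(7.3295) = sign(7.3295)*max(|7.3295| - 3.86, 0) = 3.4695
prox(x) = [0.1893, 0.0, -2.897, 3.4695]
||prox(x)||_1 = 0.1893 + 0.0 + 2.897 + 3.4695 = 6.5558


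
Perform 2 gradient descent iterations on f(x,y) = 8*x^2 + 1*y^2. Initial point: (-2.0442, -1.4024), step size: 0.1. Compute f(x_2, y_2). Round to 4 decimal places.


Gradient descent on f(x,y) = 8*x^2 + 1*y^2.
Starting point: (-2.0442, -1.4024), alpha = 0.1
Step 1: grad_x = 2*8*-2.0442 = -32.7072, grad_y = 2*1*-1.4024 = -2.8048
  x_1 = -2.0442 - 0.1*-32.7072 = 1.2265
  y_1 = -1.4024 - 0.1*-2.8048 = -1.1219
Step 2: grad_x = 2*8*1.2265 = 19.6243, grad_y = 2*1*-1.1219 = -2.2438
  x_2 = 1.2265 - 0.1*19.6243 = -0.7359
  y_2 = -1.1219 - 0.1*-2.2438 = -0.8975
f(-0.7359, -0.8975) = 8*(-0.7359)^2 + 1*(-0.8975)^2 = 5.1381


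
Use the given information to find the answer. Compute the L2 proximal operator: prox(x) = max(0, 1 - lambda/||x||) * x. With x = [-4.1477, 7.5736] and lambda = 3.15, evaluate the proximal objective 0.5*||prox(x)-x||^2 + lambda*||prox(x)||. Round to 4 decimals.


Step 1: Compute ||x||.
||x|| = 8.635
Step 2: Compute scaling factor.
scale = max(0, 1 - 3.15/8.635) = 0.6352
Step 3: prox(x) = [-2.6346, 4.8108]
||prox(x)|| = 5.485
Step 4: Proximal objective.
0.5*||prox-x||^2 = 4.9613
lambda*||prox|| = 17.2778
Total = 22.2389


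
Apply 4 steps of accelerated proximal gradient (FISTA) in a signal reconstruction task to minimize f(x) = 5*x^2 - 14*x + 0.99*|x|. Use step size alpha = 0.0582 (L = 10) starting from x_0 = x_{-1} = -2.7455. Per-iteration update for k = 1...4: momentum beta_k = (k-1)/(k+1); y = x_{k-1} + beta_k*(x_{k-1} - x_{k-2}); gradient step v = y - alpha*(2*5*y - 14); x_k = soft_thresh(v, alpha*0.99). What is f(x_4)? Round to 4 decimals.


FISTA on f(x) = 5*x^2 - 14*x + 0.99*|x|
L = 10, alpha = 0.0582
Iteration 1: beta = 0.0, y = -2.7455 + 0.0*(-2.7455 + 2.7455) = -2.7455
  grad(y) = -41.455, v = y - alpha*grad = -0.3328
  prox(v) = soft_thresh(-0.3328, 0.0576) = -0.2752
Iteration 2: beta = 0.3333, y = -0.2752 + 0.3333*(-0.2752 + 2.7455) = 0.5482
  grad(y) = -8.5177, v = y - alpha*grad = 1.044
  prox(v) = soft_thresh(1.044, 0.0576) = 0.9863
Iteration 3: beta = 0.5, y = 0.9863 + 0.5*(0.9863 + 0.2752) = 1.6171
  grad(y) = 2.1711, v = y - alpha*grad = 1.4908
  prox(v) = soft_thresh(1.4908, 0.0576) = 1.4331
Iteration 4: beta = 0.6, y = 1.4331 + 0.6*(1.4331 - 0.9863) = 1.7012
  grad(y) = 3.0121, v = y - alpha*grad = 1.5259
  prox(v) = soft_thresh(1.5259, 0.0576) = 1.4683
f(x_4) = 5*1.4683^2 - 14*1.4683 + 0.99*|1.4683| = -8.3231


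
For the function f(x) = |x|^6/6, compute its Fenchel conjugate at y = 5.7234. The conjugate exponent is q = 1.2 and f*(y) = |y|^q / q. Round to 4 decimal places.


The conjugate exponent q satisfies 1/p + 1/q = 1.
p = 6, so q = 6/(6 - 1) = 1.2
|y|^q = 5.7234^1.2 = 8.1131
f*(5.7234) = 8.1131 / 1.2 = 6.7609


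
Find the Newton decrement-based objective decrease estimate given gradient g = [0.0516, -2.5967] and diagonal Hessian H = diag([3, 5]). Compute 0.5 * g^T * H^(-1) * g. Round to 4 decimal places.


Step 1: H is diagonal, so H^(-1) * g = [0.0172, -0.5193].
Step 2: g^T H^(-1) g = sum_i g_i^2 / H_ii
  = (0.0516)^2/3 + (-2.5967)^2/5
  = 0.0009 + 1.3486 = 1.3495
Step 3: Objective decrease = 0.5 * g^T H^(-1) g = 0.6747


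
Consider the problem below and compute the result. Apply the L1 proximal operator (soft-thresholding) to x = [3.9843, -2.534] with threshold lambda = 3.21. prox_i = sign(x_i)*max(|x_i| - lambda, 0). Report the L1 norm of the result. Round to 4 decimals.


Soft-thresholding with lambda = 3.21:
prox(3.9843) = sign(3.9843)*max(|3.9843| - 3.21, 0) = 0.7743
prox(-2.534) = sign(-2.534)*max(|-2.534| - 3.21, 0) = 0.0
prox(x) = [0.7743, 0.0]
||prox(x)||_1 = 0.7743 + 0.0 = 0.7743


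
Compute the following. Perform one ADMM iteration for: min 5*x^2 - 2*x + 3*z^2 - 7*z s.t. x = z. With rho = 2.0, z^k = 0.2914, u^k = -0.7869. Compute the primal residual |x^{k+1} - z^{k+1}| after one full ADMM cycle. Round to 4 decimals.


ADMM iteration with rho = 2.0, z^k = 0.2914, u^k = -0.7869
Step 1: x-update.
Minimize 5*x^2 - 2*x + (2.0/2)*(x - 0.2914 - 0.7869)^2
FOC: (2*5 + 2.0)*x = 2 + 2.0*(0.2914 + 0.7869)
x^{k+1} = 0.3464
Step 2: z-update.
Minimize 3*z^2 - 7*z + (2.0/2)*(0.3464 - z - 0.7869)^2
FOC: (2*3 + 2.0)*z = 7 + 2.0*(0.3464 - 0.7869)
z^{k+1} = 0.7649
Step 3: u-update.
u^{k+1} = -0.7869 + 0.3464 - 0.7649 = -1.2054
Step 4: Primal residual = |0.3464 - 0.7649| = 0.4185


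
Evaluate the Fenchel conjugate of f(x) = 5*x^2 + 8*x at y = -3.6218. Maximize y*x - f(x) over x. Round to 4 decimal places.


f*(y) = sup_x {y*x - a*x^2 - b*x} = sup_x {(y-b)*x - a*x^2}
FOC: (y - b) - 2a*x = 0 => x* = (y - b)/(2a)
x* = (-3.6218 - 8)/(2*5) = -1.1622
f*(-3.6218) = (y-b)^2/(4a) = (-3.6218 - 8)^2/(4*5)
= 135.0662/20 = 6.7533


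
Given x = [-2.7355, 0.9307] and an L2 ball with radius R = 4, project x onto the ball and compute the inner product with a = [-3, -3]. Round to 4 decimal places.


Step 1: Compute ||x|| (intermediates to 6 decimals).
||x|| = sqrt((-2.7355)^2 + 0.9307^2) = 2.889492
Step 2: Project.
Since ||x|| <= R, proj = x (no scaling needed).
proj(x) = [-2.7355, 0.9307]
Step 3: Dot product.
a^T * proj(x) = -3*(-2.7355) - 3*0.9307 = 5.4144


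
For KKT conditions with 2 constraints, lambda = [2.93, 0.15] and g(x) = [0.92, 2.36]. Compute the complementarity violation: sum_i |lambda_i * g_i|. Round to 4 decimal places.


KKT complementary slackness check:
lambda_1 * g_1 = 2.93 * 0.92 = 2.6956
lambda_2 * g_2 = 0.15 * 2.36 = 0.354
Total violation = 2.6956 + 0.354 = 3.0496


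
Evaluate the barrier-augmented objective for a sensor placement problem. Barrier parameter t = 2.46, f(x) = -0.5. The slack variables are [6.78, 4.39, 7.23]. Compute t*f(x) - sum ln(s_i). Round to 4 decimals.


Step 1: Compute log-barrier.
ln values: [1.914, 1.4793, 1.9782]
phi = -(1.914 + 1.4793 + 1.9782) = -5.3715
Step 2: Compute augmented objective.
t*f(x) = 2.46*-0.5 = -1.23
Total = -1.23 - 5.3715 = -6.6015


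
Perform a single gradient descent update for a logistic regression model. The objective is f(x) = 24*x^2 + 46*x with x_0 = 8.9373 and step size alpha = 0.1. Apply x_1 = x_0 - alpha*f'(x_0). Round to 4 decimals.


We compute the gradient at x_0 and apply the update.
f'(x) = 48*x + 46
f'(8.9373) = 48*8.9373 + 46 = 474.9904
x_1 = 8.9373 - 0.1*474.9904 = -38.5617


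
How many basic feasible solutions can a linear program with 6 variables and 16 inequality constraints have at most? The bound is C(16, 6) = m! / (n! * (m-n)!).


Each vertex corresponds to some choice of n active constraints out of m, so the number of vertices is at most C(m, n) = m! / (n!(m-n)!).
m = 16, n = 6
Numerator: 16 * 15 * 14 * 13 * 12 * 11
Denominator: 6! = 720
C(16, 6) = 8008


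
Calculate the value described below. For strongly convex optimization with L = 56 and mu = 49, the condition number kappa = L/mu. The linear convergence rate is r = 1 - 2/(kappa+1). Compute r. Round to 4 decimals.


Step 1: Compute the condition number.
kappa = L/mu = 56/49 = 1.1429
Step 2: Compute the convergence rate.
r = 1 - 2/(kappa + 1) = 1 - 2*mu/(L + mu) = (L - mu)/(L + mu) = 7/105 = 0.0667


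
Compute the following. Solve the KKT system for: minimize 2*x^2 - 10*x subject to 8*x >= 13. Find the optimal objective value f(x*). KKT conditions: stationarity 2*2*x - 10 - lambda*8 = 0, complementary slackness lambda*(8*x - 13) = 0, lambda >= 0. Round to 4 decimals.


Step 1: Try lambda = 0 (constraint inactive).
Stationarity: 2*2*x - 10 = 0
x* = 10/(2*2) = 2.5
Check constraint: 8*2.5 = 20.0 >= 13 -- satisfied.
Step 2: Compute optimal value.
f(x*) = 2*2.5^2 - 10*2.5 = -12.5


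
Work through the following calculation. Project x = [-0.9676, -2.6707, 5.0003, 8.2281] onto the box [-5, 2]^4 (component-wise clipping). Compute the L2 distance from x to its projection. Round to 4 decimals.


Project each component onto [-5, 2].
clip(-0.9676) = -0.9676, clip(-2.6707) = -2.6707, clip(5.0003) = 2.0, clip(8.2281) = 2.0
Projection = [-0.9676, -2.6707, 2.0, 2.0]
Squared diffs: [0.0, 0.0, 9.0018, 38.7892]
Distance = sqrt(47.791) = 6.9131


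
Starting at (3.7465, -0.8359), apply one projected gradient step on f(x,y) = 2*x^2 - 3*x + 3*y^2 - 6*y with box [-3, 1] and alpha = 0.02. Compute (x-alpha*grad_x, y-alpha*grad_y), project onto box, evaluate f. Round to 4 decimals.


Step 1: Compute gradient at (3.7465, -0.8359).
grad_x = 2*2*3.7465 - 3 = 11.986
grad_y = 2*3*-0.8359 - 6 = -11.0154
Step 2: Gradient step.
x_raw = 3.7465 - 0.02*11.986 = 3.5068
y_raw = -0.8359 - 0.02*-11.0154 = -0.6156
Step 3: Project onto [-3, 1].
x_proj = clip(3.5068) = 1.0
y_proj = clip(-0.6156) = -0.6156
Step 4: Evaluate f.
f(1.0, -0.6156) = 3.8304


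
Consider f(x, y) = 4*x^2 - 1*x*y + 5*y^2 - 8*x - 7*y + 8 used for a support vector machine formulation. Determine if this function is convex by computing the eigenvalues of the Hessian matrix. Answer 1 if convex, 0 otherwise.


The Hessian of f(x,y) = 4*x^2 - 1*x*y + 5*y^2 - 8*x - 7*y + 8 is:
H = [[8, -1], [-1, 10]]
Trace = 8 + 10 = 18
Determinant = 8*10 - (-1)^2 = 79
Discriminant = (18)^2 - 4*79 = 8.0
Eigenvalues: lambda_1 = 7.5858, lambda_2 = 10.4142
The function is convex.

1


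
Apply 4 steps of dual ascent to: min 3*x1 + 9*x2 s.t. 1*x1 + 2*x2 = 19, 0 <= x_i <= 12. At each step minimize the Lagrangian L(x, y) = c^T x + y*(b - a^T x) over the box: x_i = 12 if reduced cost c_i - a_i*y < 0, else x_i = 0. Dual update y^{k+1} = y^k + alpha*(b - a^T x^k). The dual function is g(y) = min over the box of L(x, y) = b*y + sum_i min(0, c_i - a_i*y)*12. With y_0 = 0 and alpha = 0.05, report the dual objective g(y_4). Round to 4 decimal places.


Dual ascent for LP: min 3*x1 + 9*x2, 1*x1 + 2*x2 = 19, 0 <= x_i <= 12
Step 1: y^k = 0.0, reduced costs: (3.0, 9.0)
  x^k = (0.0, 0.0), subgradient = b - a^T x = 19.0
  y^{k+1} = 0.0 + 0.05*19.0 = 0.95
Step 2: y^k = 0.95, reduced costs: (2.05, 7.1)
  x^k = (0.0, 0.0), subgradient = b - a^T x = 19.0
  y^{k+1} = 0.95 + 0.05*19.0 = 1.9
Step 3: y^k = 1.9, reduced costs: (1.1, 5.2)
  x^k = (0.0, 0.0), subgradient = b - a^T x = 19.0
  y^{k+1} = 1.9 + 0.05*19.0 = 2.85
Step 4: y^k = 2.85, reduced costs: (0.15, 3.3)
  x^k = (0.0, 0.0), subgradient = b - a^T x = 19.0
  y^{k+1} = 2.85 + 0.05*19.0 = 3.8
Dual objective at y_4 = 3.8: reduced costs (-0.8, 1.4), box minimizer x = (12.0, 0.0)
g(y_4) = b*y + (c1 - a1*y)*x1 + (c2 - a2*y)*x2 = 19*3.8 + (-0.8)*12.0 + 1.4*0.0 = 72.2 - 9.6 + 0.0 = 62.6


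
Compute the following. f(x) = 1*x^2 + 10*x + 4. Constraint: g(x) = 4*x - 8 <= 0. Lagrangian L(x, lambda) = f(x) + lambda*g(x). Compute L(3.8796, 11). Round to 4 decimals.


Step 1: Evaluate f(x).
f(3.8796) = 1*3.8796^2 + 10*3.8796 + 4 = 57.8473
Step 2: Evaluate g(x).
g(3.8796) = 4*3.8796 - 8 = 7.5184
Step 3: Compute Lagrangian.
L = 57.8473 + 11*7.5184 = 140.5497


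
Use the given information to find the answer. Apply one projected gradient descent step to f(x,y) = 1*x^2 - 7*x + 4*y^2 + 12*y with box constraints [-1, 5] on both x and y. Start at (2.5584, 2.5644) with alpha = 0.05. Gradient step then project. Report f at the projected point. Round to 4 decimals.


Step 1: Compute gradient at (2.5584, 2.5644).
grad_x = 2*1*2.5584 - 7 = -1.8832
grad_y = 2*4*2.5644 + 12 = 32.5152
Step 2: Gradient step.
x_raw = 2.5584 - 0.05*-1.8832 = 2.6526
y_raw = 2.5644 - 0.05*32.5152 = 0.9386
Step 3: Project onto [-1, 5].
x_proj = clip(2.6526) = 2.6526
y_proj = clip(0.9386) = 0.9386
Step 4: Evaluate f.
f(2.6526, 0.9386) = 3.256


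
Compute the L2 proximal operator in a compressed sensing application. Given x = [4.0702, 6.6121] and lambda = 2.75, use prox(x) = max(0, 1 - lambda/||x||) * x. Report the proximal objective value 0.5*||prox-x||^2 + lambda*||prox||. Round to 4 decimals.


Step 1: Compute ||x||.
||x|| = 7.7644
Step 2: Compute scaling factor.
scale = max(0, 1 - 2.75/7.7644) = 0.6458
Step 3: prox(x) = [2.6286, 4.2702]
||prox(x)|| = 5.0144
Step 4: Proximal objective.
0.5*||prox-x||^2 = 3.7813
lambda*||prox|| = 13.7896
Total = 17.5709


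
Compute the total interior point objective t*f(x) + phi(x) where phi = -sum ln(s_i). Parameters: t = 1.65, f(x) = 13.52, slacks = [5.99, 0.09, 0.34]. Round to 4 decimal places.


Step 1: Compute log-barrier.
ln values: [1.7901, -2.4079, -1.0788]
phi = -(1.7901 - 2.4079 - 1.0788) = 1.6967
Step 2: Compute augmented objective.
t*f(x) = 1.65*13.52 = 22.308
Total = 22.308 + 1.6967 = 24.0047


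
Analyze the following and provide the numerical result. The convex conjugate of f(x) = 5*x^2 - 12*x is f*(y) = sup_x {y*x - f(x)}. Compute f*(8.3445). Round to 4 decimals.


f*(y) = sup_x {y*x - a*x^2 - b*x} = sup_x {(y-b)*x - a*x^2}
FOC: (y - b) - 2a*x = 0 => x* = (y - b)/(2a)
x* = (8.3445 + 12)/(2*5) = 2.0345
f*(8.3445) = (y-b)^2/(4a) = (8.3445 + 12)^2/(4*5)
= 413.8987/20 = 20.6949


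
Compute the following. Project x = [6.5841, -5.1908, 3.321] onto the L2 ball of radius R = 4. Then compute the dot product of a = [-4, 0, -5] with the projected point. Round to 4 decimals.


Step 1: Compute ||x|| (intermediates to 6 decimals).
||x|| = sqrt(6.5841^2 + (-5.1908)^2 + 3.321^2) = 9.017972
Step 2: Project.
Since ||x|| > R, scale = R/||x|| = 4/9.017972 = 0.443559, proj(x) = scale * x
proj(x) = [2.920437, -2.302426, 1.473059]
Step 3: Dot product.
a^T * proj(x) = -4*2.920437 + 0*(-2.302426) - 5*1.473059 = -19.047


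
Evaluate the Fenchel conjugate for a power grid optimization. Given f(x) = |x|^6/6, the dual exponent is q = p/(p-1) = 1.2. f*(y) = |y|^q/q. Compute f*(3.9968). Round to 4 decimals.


The conjugate exponent q satisfies 1/p + 1/q = 1.
p = 6, so q = 6/(6 - 1) = 1.2
|y|^q = 3.9968^1.2 = 5.273
f*(3.9968) = 5.273 / 1.2 = 4.3941


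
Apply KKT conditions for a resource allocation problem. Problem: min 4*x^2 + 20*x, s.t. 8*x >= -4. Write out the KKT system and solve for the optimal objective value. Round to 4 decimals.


Step 1: Try lambda = 0 (constraint inactive).
x_unc = -20/(2*4) = -2.5
Check: 8*-2.5 = -20.0 < -4 -- violated!
Step 2: Constraint must be active: 8*x = -4
x* = -4/8 = -0.5
lambda = (2*4*(-0.5) + 20)/8 = 2.0
Step 3: Compute optimal value.
f(x*) = 4*(-0.5)^2 + 20*(-0.5) = -9.0


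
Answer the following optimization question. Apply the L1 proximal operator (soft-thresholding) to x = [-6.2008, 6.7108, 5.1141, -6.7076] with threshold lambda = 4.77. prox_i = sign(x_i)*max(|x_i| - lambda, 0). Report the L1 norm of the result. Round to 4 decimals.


Soft-thresholding with lambda = 4.77:
prox(-6.2008) = sign(-6.2008)*max(|-6.2008| - 4.77, 0) = -1.4308
prox(6.7108) = sign(6.7108)*max(|6.7108| - 4.77, 0) = 1.9408
prox(5.1141) = sign(5.1141)*max(|5.1141| - 4.77, 0) = 0.3441
prox(-6.7076) = sign(-6.7076)*max(|-6.7076| - 4.77, 0) = -1.9376
prox(x) = [-1.4308, 1.9408, 0.3441, -1.9376]
||prox(x)||_1 = 1.4308 + 1.9408 + 0.3441 + 1.9376 = 5.6533


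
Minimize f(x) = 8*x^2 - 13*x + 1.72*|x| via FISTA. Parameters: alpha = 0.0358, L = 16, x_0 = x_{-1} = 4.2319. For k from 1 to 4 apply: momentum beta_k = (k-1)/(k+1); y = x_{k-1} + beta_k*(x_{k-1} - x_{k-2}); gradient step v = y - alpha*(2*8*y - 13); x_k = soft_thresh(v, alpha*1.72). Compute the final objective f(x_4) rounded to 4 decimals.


FISTA on f(x) = 8*x^2 - 13*x + 1.72*|x|
L = 16, alpha = 0.0358
Iteration 1: beta = 0.0, y = 4.2319 + 0.0*(4.2319 - 4.2319) = 4.2319
  grad(y) = 54.7104, v = y - alpha*grad = 2.2733
  prox(v) = soft_thresh(2.2733, 0.0616) = 2.2117
Iteration 2: beta = 0.3333, y = 2.2117 + 0.3333*(2.2117 - 4.2319) = 1.5383
  grad(y) = 11.6126, v = y - alpha*grad = 1.1226
  prox(v) = soft_thresh(1.1226, 0.0616) = 1.061
Iteration 3: beta = 0.5, y = 1.061 + 0.5*(1.061 - 2.2117) = 0.4856
  grad(y) = -5.23, v = y - alpha*grad = 0.6729
  prox(v) = soft_thresh(0.6729, 0.0616) = 0.6113
Iteration 4: beta = 0.6, y = 0.6113 + 0.6*(0.6113 - 1.061) = 0.3415
  grad(y) = -7.5366, v = y - alpha*grad = 0.6113
  prox(v) = soft_thresh(0.6113, 0.0616) = 0.5497
f(x_4) = 8*0.5497^2 - 13*0.5497 + 1.72*|0.5497| = -3.7832


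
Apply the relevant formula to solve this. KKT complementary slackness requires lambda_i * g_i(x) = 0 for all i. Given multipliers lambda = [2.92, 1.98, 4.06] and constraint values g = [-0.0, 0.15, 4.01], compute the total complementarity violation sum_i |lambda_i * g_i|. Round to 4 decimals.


KKT complementary slackness check:
lambda_1 * g_1 = 2.92 * -0.0 = -0.0
lambda_2 * g_2 = 1.98 * 0.15 = 0.297
lambda_3 * g_3 = 4.06 * 4.01 = 16.2806
Total violation = 0.0 + 0.297 + 16.2806 = 16.5776


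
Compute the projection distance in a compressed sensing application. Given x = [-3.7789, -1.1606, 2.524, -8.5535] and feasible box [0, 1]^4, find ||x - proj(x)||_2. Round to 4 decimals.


Project each component onto [0, 1].
clip(-3.7789) = 0.0, clip(-1.1606) = 0.0, clip(2.524) = 1.0, clip(-8.5535) = 0.0
Projection = [0.0, 0.0, 1.0, 0.0]
Squared diffs: [14.2801, 1.347, 2.3226, 73.1624]
Distance = sqrt(91.1121) = 9.5453


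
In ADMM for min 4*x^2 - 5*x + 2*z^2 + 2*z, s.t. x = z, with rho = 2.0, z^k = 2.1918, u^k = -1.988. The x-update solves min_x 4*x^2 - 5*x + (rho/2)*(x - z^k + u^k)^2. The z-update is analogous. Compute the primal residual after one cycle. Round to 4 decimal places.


ADMM iteration with rho = 2.0, z^k = 2.1918, u^k = -1.988
Step 1: x-update.
Minimize 4*x^2 - 5*x + (2.0/2)*(x - 2.1918 - 1.988)^2
FOC: (2*4 + 2.0)*x = 5 + 2.0*(2.1918 + 1.988)
x^{k+1} = 1.336
Step 2: z-update.
Minimize 2*z^2 + 2*z + (2.0/2)*(1.336 - z - 1.988)^2
FOC: (2*2 + 2.0)*z = -2 + 2.0*(1.336 - 1.988)
z^{k+1} = -0.5507
Step 3: u-update.
u^{k+1} = -1.988 + 1.336 + 0.5507 = -0.1014
Step 4: Primal residual = |1.336 + 0.5507| = 1.8866


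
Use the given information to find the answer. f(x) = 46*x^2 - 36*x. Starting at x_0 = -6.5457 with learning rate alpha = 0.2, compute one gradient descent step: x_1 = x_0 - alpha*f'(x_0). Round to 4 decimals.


We compute the gradient at x_0 and apply the update.
f'(x) = 92*x - 36
f'(-6.5457) = 92*-6.5457 - 36 = -638.2044
x_1 = -6.5457 - 0.2*-638.2044 = 121.0952


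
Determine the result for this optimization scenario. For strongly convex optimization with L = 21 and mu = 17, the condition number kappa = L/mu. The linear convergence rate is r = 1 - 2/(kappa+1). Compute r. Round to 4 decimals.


Step 1: Compute the condition number.
kappa = L/mu = 21/17 = 1.2353
Step 2: Compute the convergence rate.
r = 1 - 2/(kappa + 1) = 1 - 2*mu/(L + mu) = (L - mu)/(L + mu) = 4/38 = 0.1053


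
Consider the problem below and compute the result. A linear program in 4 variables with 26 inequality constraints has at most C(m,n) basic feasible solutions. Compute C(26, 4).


Each vertex corresponds to some choice of n active constraints out of m, so the number of vertices is at most C(m, n) = m! / (n!(m-n)!).
m = 26, n = 4
Numerator: 26 * 25 * 24 * 23
Denominator: 4! = 24
C(26, 4) = 14950


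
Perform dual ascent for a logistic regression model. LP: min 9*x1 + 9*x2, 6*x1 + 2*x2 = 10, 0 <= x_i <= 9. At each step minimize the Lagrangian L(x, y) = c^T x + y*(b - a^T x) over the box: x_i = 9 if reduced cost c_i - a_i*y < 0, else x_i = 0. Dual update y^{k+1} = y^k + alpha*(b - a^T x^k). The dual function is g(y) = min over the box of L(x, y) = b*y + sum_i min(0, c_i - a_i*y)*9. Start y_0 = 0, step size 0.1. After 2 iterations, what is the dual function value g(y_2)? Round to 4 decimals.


Dual ascent for LP: min 9*x1 + 9*x2, 6*x1 + 2*x2 = 10, 0 <= x_i <= 9
Step 1: y^k = 0.0, reduced costs: (9.0, 9.0)
  x^k = (0.0, 0.0), subgradient = b - a^T x = 10.0
  y^{k+1} = 0.0 + 0.1*10.0 = 1.0
Step 2: y^k = 1.0, reduced costs: (3.0, 7.0)
  x^k = (0.0, 0.0), subgradient = b - a^T x = 10.0
  y^{k+1} = 1.0 + 0.1*10.0 = 2.0
Dual objective at y_2 = 2.0: reduced costs (-3.0, 5.0), box minimizer x = (9.0, 0.0)
g(y_2) = b*y + (c1 - a1*y)*x1 + (c2 - a2*y)*x2 = 10*2.0 + (-3.0)*9.0 + 5.0*0.0 = 20.0 - 27.0 + 0.0 = -7.0


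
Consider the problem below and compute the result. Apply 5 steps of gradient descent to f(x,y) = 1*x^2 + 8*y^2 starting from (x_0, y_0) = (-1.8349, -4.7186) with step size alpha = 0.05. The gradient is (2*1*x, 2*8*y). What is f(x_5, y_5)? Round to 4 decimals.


Gradient descent on f(x,y) = 1*x^2 + 8*y^2.
Starting point: (-1.8349, -4.7186), alpha = 0.05
Step 1: grad_x = 2*1*-1.8349 = -3.6698, grad_y = 2*8*-4.7186 = -75.4976
  x_1 = -1.8349 - 0.05*-3.6698 = -1.6514
  y_1 = -4.7186 - 0.05*-75.4976 = -0.9437
Step 2: grad_x = 2*1*-1.6514 = -3.3028, grad_y = 2*8*-0.9437 = -15.0995
  x_2 = -1.6514 - 0.05*-3.3028 = -1.4863
  y_2 = -0.9437 - 0.05*-15.0995 = -0.1887
Step 3: grad_x = 2*1*-1.4863 = -2.9725, grad_y = 2*8*-0.1887 = -3.0199
  x_3 = -1.4863 - 0.05*-2.9725 = -1.3376
  y_3 = -0.1887 - 0.05*-3.0199 = -0.0377
Step 4: grad_x = 2*1*-1.3376 = -2.6753, grad_y = 2*8*-0.0377 = -0.604
  x_4 = -1.3376 - 0.05*-2.6753 = -1.2039
  y_4 = -0.0377 - 0.05*-0.604 = -0.0075
Step 5: grad_x = 2*1*-1.2039 = -2.4078, grad_y = 2*8*-0.0075 = -0.1208
  x_5 = -1.2039 - 0.05*-2.4078 = -1.0835
  y_5 = -0.0075 - 0.05*-0.1208 = -0.0015
f(-1.0835, -0.0015) = 1*(-1.0835)^2 + 8*(-0.0015)^2 = 1.174


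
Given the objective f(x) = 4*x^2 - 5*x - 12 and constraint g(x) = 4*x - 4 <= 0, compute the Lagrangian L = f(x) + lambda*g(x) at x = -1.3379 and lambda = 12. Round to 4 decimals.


Step 1: Evaluate f(x).
f(-1.3379) = 4*(-1.3379)^2 - 5*(-1.3379) - 12 = 1.8494
Step 2: Evaluate g(x).
g(-1.3379) = 4*-1.3379 - 4 = -9.3516
Step 3: Compute Lagrangian.
L = 1.8494 + 12*-9.3516 = -110.3698


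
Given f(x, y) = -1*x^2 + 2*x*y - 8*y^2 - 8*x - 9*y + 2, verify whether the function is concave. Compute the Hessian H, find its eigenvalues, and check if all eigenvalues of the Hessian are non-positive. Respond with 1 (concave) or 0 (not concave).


The Hessian of f(x,y) = -1*x^2 + 2*x*y - 8*y^2 - 8*x - 9*y + 2 is:
H = [[-2, 2], [2, -16]]
Trace = -2 - 16 = -18
Determinant = -2*-16 - (2)^2 = 28
Discriminant = (-18)^2 - 4*28 = 212.0
Eigenvalues: lambda_1 = -16.2801, lambda_2 = -1.7199
The function is concave.

1


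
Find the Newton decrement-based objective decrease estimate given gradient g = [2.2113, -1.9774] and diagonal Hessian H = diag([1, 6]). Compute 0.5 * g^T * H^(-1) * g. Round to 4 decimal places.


Step 1: H is diagonal, so H^(-1) * g = [2.2113, -0.3296].
Step 2: g^T H^(-1) g = sum_i g_i^2 / H_ii
  = (2.2113)^2/1 + (-1.9774)^2/6
  = 4.8898 + 0.6517 = 5.5415
Step 3: Objective decrease = 0.5 * g^T H^(-1) g = 2.7708


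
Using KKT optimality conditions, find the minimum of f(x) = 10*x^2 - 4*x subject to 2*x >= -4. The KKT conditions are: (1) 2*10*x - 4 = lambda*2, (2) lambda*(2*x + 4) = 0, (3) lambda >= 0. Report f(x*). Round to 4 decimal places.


Step 1: Try lambda = 0 (constraint inactive).
Stationarity: 2*10*x - 4 = 0
x* = 4/(2*10) = 0.2
Check constraint: 2*0.2 = 0.4 >= -4 -- satisfied.
Step 2: Compute optimal value.
f(x*) = 10*0.2^2 - 4*0.2 = -0.4


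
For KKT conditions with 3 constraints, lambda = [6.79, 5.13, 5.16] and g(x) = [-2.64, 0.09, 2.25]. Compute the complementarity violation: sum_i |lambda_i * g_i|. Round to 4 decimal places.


KKT complementary slackness check:
lambda_1 * g_1 = 6.79 * -2.64 = -17.9256
lambda_2 * g_2 = 5.13 * 0.09 = 0.4617
lambda_3 * g_3 = 5.16 * 2.25 = 11.61
Total violation = 17.9256 + 0.4617 + 11.61 = 29.9973


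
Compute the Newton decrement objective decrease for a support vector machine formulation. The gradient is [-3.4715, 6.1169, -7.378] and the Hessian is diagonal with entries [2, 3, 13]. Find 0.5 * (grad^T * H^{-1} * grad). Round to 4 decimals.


Step 1: H is diagonal, so H^(-1) * g = [-1.7358, 2.039, -0.5675].
Step 2: g^T H^(-1) g = sum_i g_i^2 / H_ii
  = (-3.4715)^2/2 + (6.1169)^2/3 + (-7.378)^2/13
  = 6.0257 + 12.4722 + 4.1873 = 22.6851
Step 3: Objective decrease = 0.5 * g^T H^(-1) g = 11.3426


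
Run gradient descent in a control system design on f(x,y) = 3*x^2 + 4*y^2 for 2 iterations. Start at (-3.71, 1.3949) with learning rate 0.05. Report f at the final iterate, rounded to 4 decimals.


Gradient descent on f(x,y) = 3*x^2 + 4*y^2.
Starting point: (-3.71, 1.3949), alpha = 0.05
Step 1: grad_x = 2*3*-3.71 = -22.26, grad_y = 2*4*1.3949 = 11.1592
  x_1 = -3.71 - 0.05*-22.26 = -2.597
  y_1 = 1.3949 - 0.05*11.1592 = 0.8369
Step 2: grad_x = 2*3*-2.597 = -15.582, grad_y = 2*4*0.8369 = 6.6955
  x_2 = -2.597 - 0.05*-15.582 = -1.8179
  y_2 = 0.8369 - 0.05*6.6955 = 0.5022
f(-1.8179, 0.5022) = 3*(-1.8179)^2 + 4*0.5022^2 = 10.923


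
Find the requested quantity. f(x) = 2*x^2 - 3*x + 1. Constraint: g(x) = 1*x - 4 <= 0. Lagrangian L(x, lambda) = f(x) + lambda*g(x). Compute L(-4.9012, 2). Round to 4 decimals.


Step 1: Evaluate f(x).
f(-4.9012) = 2*(-4.9012)^2 - 3*(-4.9012) + 1 = 63.7471
Step 2: Evaluate g(x).
g(-4.9012) = 1*-4.9012 - 4 = -8.9012
Step 3: Compute Lagrangian.
L = 63.7471 + 2*-8.9012 = 45.9447


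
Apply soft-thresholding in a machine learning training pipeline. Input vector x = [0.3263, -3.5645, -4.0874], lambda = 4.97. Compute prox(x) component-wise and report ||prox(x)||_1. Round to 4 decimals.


Soft-thresholding with lambda = 4.97:
prox(0.3263) = sign(0.3263)*max(|0.3263| - 4.97, 0) = 0.0
prox(-3.5645) = sign(-3.5645)*max(|-3.5645| - 4.97, 0) = 0.0
prox(-4.0874) = sign(-4.0874)*max(|-4.0874| - 4.97, 0) = 0.0
prox(x) = [0.0, 0.0, 0.0]
||prox(x)||_1 = 0.0 + 0.0 + 0.0 = 0.0


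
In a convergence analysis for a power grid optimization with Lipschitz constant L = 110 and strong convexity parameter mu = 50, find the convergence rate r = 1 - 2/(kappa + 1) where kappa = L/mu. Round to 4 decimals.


Step 1: Compute the condition number.
kappa = L/mu = 110/50 = 2.2
Step 2: Compute the convergence rate.
r = 1 - 2/(kappa + 1) = 1 - 2*mu/(L + mu) = (L - mu)/(L + mu) = 60/160 = 0.375


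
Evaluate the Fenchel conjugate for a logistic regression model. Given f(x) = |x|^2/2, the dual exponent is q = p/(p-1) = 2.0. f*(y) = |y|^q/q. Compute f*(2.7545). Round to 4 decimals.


The conjugate exponent q satisfies 1/p + 1/q = 1.
p = 2, so q = 2/(2 - 1) = 2.0
|y|^q = 2.7545^2.0 = 7.5873
f*(2.7545) = 7.5873 / 2.0 = 3.7936


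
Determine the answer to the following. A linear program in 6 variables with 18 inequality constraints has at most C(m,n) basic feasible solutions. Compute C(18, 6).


Each vertex corresponds to some choice of n active constraints out of m, so the number of vertices is at most C(m, n) = m! / (n!(m-n)!).
m = 18, n = 6
Numerator: 18 * 17 * 16 * 15 * 14 * 13
Denominator: 6! = 720
C(18, 6) = 18564


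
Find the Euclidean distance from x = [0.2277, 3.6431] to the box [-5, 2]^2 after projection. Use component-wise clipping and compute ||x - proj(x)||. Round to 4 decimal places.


Project each component onto [-5, 2].
clip(0.2277) = 0.2277, clip(3.6431) = 2.0
Projection = [0.2277, 2.0]
Squared diffs: [0.0, 2.6998]
Distance = sqrt(2.6998) = 1.6431


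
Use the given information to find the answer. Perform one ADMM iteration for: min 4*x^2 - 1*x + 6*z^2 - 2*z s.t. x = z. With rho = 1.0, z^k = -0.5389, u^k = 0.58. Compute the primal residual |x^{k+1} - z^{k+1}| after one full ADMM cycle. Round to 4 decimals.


ADMM iteration with rho = 1.0, z^k = -0.5389, u^k = 0.58
Step 1: x-update.
Minimize 4*x^2 - 1*x + (1.0/2)*(x + 0.5389 + 0.58)^2
FOC: (2*4 + 1.0)*x = 1 + 1.0*(-0.5389 - 0.58)
x^{k+1} = -0.0132
Step 2: z-update.
Minimize 6*z^2 - 2*z + (1.0/2)*(-0.0132 - z + 0.58)^2
FOC: (2*6 + 1.0)*z = 2 + 1.0*(-0.0132 + 0.58)
z^{k+1} = 0.1974
Step 3: u-update.
u^{k+1} = 0.58 - 0.0132 - 0.1974 = 0.3693
Step 4: Primal residual = |-0.0132 - 0.1974| = 0.2107


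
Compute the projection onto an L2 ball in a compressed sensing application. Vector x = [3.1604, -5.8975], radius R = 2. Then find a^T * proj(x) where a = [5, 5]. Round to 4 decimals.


Step 1: Compute ||x|| (intermediates to 6 decimals).
||x|| = sqrt(3.1604^2 + (-5.8975)^2) = 6.690937
Step 2: Project.
Since ||x|| > R, scale = R/||x|| = 2/6.690937 = 0.298912, proj(x) = scale * x
proj(x) = [0.944681, -1.762834]
Step 3: Dot product.
a^T * proj(x) = 5*0.944681 + 5*(-1.762834) = -4.0908


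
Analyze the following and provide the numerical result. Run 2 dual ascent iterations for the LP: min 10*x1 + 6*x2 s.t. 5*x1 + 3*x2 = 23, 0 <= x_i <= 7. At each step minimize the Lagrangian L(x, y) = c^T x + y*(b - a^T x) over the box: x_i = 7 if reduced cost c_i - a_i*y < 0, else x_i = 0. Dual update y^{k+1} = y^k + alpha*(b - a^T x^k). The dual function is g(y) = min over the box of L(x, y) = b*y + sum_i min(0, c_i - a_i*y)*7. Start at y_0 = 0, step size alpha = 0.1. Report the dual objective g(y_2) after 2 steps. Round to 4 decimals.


Dual ascent for LP: min 10*x1 + 6*x2, 5*x1 + 3*x2 = 23, 0 <= x_i <= 7
Step 1: y^k = 0.0, reduced costs: (10.0, 6.0)
  x^k = (0.0, 0.0), subgradient = b - a^T x = 23.0
  y^{k+1} = 0.0 + 0.1*23.0 = 2.3
Step 2: y^k = 2.3, reduced costs: (-1.5, -0.9)
  x^k = (7.0, 7.0), subgradient = b - a^T x = -33.0
  y^{k+1} = 2.3 + 0.1*-33.0 = -1.0
Dual objective at y_2 = -1.0: reduced costs (15.0, 9.0), box minimizer x = (0.0, 0.0)
g(y_2) = b*y + (c1 - a1*y)*x1 + (c2 - a2*y)*x2 = 23*(-1.0) + 15.0*0.0 + 9.0*0.0 = -23.0 + 0.0 + 0.0 = -23.0
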